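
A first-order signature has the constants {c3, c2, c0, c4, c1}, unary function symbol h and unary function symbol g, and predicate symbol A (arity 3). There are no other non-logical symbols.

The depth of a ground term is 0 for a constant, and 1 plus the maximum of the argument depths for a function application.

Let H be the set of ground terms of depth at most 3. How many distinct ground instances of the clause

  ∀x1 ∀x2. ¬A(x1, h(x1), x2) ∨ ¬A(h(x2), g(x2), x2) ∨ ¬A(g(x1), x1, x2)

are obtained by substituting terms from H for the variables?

5625

Ground terms of depth ≤ 3:
  Write N_k for the number of ground terms of depth ≤ k. A term of depth ≤ k is either a constant or a function symbol applied to arguments of depth ≤ k−1, so N_k = 5 + N_{k-1} + N_{k-1}.
  N_0 = 5
  N_1 = 5 + 5 + 5 = 15
  N_2 = 5 + 15 + 15 = 35
  N_3 = 5 + 35 + 35 = 75
So there are 75 ground terms available for substitution.
The body mentions every one of the 2 quantified variables; since ground terms form a free algebra, no two substitutions collapse to the same formula.
Number of ground instances = 75^2 = 5625.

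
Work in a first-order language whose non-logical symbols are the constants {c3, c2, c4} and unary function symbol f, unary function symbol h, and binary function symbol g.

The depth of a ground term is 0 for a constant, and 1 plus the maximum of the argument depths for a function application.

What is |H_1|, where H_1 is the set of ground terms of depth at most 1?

18

Let N_k count ground terms of depth at most k. Each non-constant term of depth ≤ k is some function symbol applied to depth-≤(k−1) arguments, giving N_k = 3 + N_{k-1} + N_{k-1} + N_{k-1}^2.
N_0 = 3
N_1 = 3 + 3 + 3 + 3^2 = 18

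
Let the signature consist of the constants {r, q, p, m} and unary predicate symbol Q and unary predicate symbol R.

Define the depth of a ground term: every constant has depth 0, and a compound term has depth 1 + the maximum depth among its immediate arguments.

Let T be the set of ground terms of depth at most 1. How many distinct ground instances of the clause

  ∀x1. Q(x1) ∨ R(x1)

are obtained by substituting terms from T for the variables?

4

Ground terms of depth ≤ 1:
  With no function symbols every ground term is a constant, so there are exactly 4 ground terms at every depth bound.
  N_0 = 4
  N_1 = 4
So there are 4 ground terms available for substitution.
The variable x1 ranges independently over the available ground terms, and distinct assignments produce distinct instances.
Number of ground instances = 4.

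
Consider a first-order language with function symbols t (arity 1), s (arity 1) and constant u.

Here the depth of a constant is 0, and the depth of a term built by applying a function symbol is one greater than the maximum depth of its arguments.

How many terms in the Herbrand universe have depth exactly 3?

8

Let N_k count ground terms of depth at most k. Each non-constant term of depth ≤ k is some function symbol applied to depth-≤(k−1) arguments, giving N_k = 1 + N_{k-1} + N_{k-1}.
N_0 = 1
N_1 = 1 + 1 + 1 = 3
N_2 = 1 + 3 + 3 = 7
N_3 = 1 + 7 + 7 = 15
Terms of depth exactly 3: N_3 − N_2 = 15 − 7 = 8.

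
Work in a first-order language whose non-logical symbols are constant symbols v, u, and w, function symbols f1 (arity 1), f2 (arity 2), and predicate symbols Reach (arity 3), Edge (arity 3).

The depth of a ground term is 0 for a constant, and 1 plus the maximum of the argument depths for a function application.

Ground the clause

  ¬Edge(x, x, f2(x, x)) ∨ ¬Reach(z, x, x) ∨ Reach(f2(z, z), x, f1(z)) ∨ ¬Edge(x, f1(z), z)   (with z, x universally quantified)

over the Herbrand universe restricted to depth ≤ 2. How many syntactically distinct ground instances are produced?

Ground terms of depth ≤ 2:
  If N_k denotes the number of depth-≤k ground terms, the 3 constants give N_0 = 3, and each function symbol of arity r contributes N_{k-1}^r new terms at level k: N_k = 3 + N_{k-1} + N_{k-1}^2.
  N_0 = 3
  N_1 = 3 + 3 + 3^2 = 15
  N_2 = 3 + 15 + 15^2 = 243
So there are 243 ground terms available for substitution.
The body mentions every one of the 2 quantified variables; since ground terms form a free algebra, no two substitutions collapse to the same formula.
Number of ground instances = 243^2 = 59049.

59049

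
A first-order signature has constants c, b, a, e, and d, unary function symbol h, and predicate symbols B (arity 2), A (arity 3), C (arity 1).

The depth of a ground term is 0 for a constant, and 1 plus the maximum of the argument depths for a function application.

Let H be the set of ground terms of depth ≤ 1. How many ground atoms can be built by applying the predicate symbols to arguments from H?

First count ground terms of depth ≤ 1.
Write N_k for the number of ground terms of depth ≤ k. A term of depth ≤ k is either a constant or a function symbol applied to arguments of depth ≤ k−1, so N_k = 5 + N_{k-1}.
N_0 = 5
N_1 = 5 + 5 = 10
So |H| = 10.
Each predicate of arity r yields |H|^r ground atoms (one per choice of an r-tuple from H):
  B: 10^2 = 100;  A: 10^3 = 1000;  C: 10
Total ground atoms: 100 + 1000 + 10 = 1110.

1110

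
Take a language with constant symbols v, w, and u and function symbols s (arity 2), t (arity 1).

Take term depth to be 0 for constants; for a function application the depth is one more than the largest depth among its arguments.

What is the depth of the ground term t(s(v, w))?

depth(s(v, w)) = 1 + max(0, 0) = 1
depth(t(s(v, w))) = 1 + depth(s(v, w)) = 1 + 1 = 2

2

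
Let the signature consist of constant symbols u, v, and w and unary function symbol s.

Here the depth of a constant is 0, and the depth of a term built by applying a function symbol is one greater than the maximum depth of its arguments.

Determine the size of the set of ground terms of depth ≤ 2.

Count level by level. With function symbols s/1, the terms of depth ≤ k are the 3 constants together with each function applied to depth-≤(k−1) tuples, so N_k = 3 + N_{k-1}.
N_0 = 3
N_1 = 3 + 3 = 6
N_2 = 3 + 6 = 9

9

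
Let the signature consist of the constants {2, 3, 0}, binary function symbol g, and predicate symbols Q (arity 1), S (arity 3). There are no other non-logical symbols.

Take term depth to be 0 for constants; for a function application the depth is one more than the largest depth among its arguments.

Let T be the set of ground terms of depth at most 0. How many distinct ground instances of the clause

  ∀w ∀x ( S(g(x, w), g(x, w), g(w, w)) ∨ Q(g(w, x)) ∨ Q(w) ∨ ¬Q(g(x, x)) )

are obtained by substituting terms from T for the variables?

Ground terms of depth ≤ 0:
  If N_k denotes the number of depth-≤k ground terms, the 3 constants give N_0 = 3, and each function symbol of arity r contributes N_{k-1}^r new terms at level k: N_k = 3 + N_{k-1}^2.
  N_0 = 3
So there are 3 ground terms available for substitution.
The clause has 2 distinct variables (w, x), each appearing in the body. In the free term algebra distinct substitutions yield syntactically distinct ground instances.
Number of ground instances = 3^2 = 9.

9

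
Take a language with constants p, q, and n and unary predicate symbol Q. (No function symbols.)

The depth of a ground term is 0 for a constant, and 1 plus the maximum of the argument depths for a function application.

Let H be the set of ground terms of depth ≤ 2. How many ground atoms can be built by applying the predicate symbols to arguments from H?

3

First count ground terms of depth ≤ 2.
With no function symbols every ground term is a constant, so there are exactly 3 ground terms at every depth bound.
N_0 = 3
N_1 = 3
N_2 = 3
Explicitly: p, q, n.
So |H| = 3.
For each predicate symbol, the number of ground atoms is |H| raised to its arity; summing:
  Q: 3
Total ground atoms: 3.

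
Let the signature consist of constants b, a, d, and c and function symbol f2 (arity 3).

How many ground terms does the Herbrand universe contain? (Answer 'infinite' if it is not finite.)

infinite

The signature has at least one function symbol (f2, arity 3) and at least one constant (b).
Iterating f2 gives infinitely many distinct ground terms: b, f2(b, b, b), f2(f2(b, b, b), f2(b, b, b), f2(b, b, b)), ...
So the Herbrand universe is infinite.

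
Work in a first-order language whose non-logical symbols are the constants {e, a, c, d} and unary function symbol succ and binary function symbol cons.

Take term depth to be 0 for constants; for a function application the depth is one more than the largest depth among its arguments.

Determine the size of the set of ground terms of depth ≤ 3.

Count level by level. With function symbols succ/1, cons/2, the terms of depth ≤ k are the 4 constants together with each function applied to depth-≤(k−1) tuples, so N_k = 4 + N_{k-1} + N_{k-1}^2.
N_0 = 4
N_1 = 4 + 4 + 4^2 = 24
N_2 = 4 + 24 + 24^2 = 604
N_3 = 4 + 604 + 604^2 = 365424

365424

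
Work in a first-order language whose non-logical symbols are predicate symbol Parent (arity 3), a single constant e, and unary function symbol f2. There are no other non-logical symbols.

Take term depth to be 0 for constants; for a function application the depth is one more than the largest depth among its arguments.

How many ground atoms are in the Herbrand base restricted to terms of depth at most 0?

First count ground terms of depth ≤ 0.
Count level by level. With function symbols f2/1, the terms of depth ≤ k are the 1 constant together with each function applied to depth-≤(k−1) tuples, so N_k = 1 + N_{k-1}.
N_0 = 1
Explicitly: e.
So |H| = 1.
For each predicate symbol, the number of ground atoms is |H| raised to its arity; summing:
  Parent: 1^3 = 1
Total ground atoms: 1.

1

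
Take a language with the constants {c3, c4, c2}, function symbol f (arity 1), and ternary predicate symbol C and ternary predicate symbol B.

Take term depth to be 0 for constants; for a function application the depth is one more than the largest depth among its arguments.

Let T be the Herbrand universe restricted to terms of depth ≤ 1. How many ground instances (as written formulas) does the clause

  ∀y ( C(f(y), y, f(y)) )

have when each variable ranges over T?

6

Ground terms of depth ≤ 1:
  Write N_k for the number of ground terms of depth ≤ k. A term of depth ≤ k is either a constant or a function symbol applied to arguments of depth ≤ k−1, so N_k = 3 + N_{k-1}.
  N_0 = 3
  N_1 = 3 + 3 = 6
  Explicitly: c3, c4, c2, f(c3), f(c4), f(c2).
So there are 6 ground terms available for substitution.
The variable y ranges independently over the available ground terms, and distinct assignments produce distinct instances.
Number of ground instances = 6.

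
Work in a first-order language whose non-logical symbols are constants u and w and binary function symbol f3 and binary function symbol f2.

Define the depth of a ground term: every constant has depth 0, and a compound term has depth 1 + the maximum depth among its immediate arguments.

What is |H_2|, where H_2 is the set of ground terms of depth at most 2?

202

Let N_k = |{terms of depth ≤ k}|. Then N_0 = 2 and N_k = 2 + N_{k-1}^2 + N_{k-1}^2 for k ≥ 1 (one summand per function symbol, arity giving the exponent).
N_0 = 2
N_1 = 2 + 2^2 + 2^2 = 10
N_2 = 2 + 10^2 + 10^2 = 202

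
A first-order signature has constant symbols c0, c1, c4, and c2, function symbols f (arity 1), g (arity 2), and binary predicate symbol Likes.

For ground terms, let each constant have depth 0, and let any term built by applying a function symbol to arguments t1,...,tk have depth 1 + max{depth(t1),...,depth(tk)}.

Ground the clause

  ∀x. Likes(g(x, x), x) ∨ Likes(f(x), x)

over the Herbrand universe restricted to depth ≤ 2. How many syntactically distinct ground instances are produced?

604

Ground terms of depth ≤ 2:
  Let N_k count ground terms of depth at most k. Each non-constant term of depth ≤ k is some function symbol applied to depth-≤(k−1) arguments, giving N_k = 4 + N_{k-1} + N_{k-1}^2.
  N_0 = 4
  N_1 = 4 + 4 + 4^2 = 24
  N_2 = 4 + 24 + 24^2 = 604
So there are 604 ground terms available for substitution.
The variable x ranges independently over the available ground terms, and distinct assignments produce distinct instances.
Number of ground instances = 604.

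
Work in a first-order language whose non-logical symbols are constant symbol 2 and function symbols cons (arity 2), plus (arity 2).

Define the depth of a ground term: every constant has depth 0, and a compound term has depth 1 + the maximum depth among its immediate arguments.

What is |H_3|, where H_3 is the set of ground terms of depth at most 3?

723

Let N_k count ground terms of depth at most k. Each non-constant term of depth ≤ k is some function symbol applied to depth-≤(k−1) arguments, giving N_k = 1 + N_{k-1}^2 + N_{k-1}^2.
N_0 = 1
N_1 = 1 + 1^2 + 1^2 = 3
N_2 = 1 + 3^2 + 3^2 = 19
N_3 = 1 + 19^2 + 19^2 = 723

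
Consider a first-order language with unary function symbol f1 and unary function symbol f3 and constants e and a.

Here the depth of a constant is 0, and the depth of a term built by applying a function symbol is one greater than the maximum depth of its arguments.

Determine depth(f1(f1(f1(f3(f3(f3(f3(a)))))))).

depth(f3(a)) = 1 + depth(a) = 1 + 0 = 1
depth(f3(f3(a))) = 1 + depth(f3(a)) = 1 + 1 = 2
depth(f3(f3(f3(a)))) = 1 + depth(f3(f3(a))) = 1 + 2 = 3
depth(f3(f3(f3(f3(a))))) = 1 + depth(f3(f3(f3(a)))) = 1 + 3 = 4
depth(f1(f3(f3(f3(f3(a)))))) = 1 + depth(f3(f3(f3(f3(a))))) = 1 + 4 = 5
depth(f1(f1(f3(f3(f3(f3(a))))))) = 1 + depth(f1(f3(f3(f3(f3(a)))))) = 1 + 5 = 6
depth(f1(f1(f1(f3(f3(f3(f3(a)))))))) = 1 + depth(f1(f1(f3(f3(f3(f3(a))))))) = 1 + 6 = 7

7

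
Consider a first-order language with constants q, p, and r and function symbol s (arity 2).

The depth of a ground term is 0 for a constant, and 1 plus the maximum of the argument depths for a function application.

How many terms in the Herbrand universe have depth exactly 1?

Write N_k for the number of ground terms of depth ≤ k. A term of depth ≤ k is either a constant or a function symbol applied to arguments of depth ≤ k−1, so N_k = 3 + N_{k-1}^2.
N_0 = 3
N_1 = 3 + 3^2 = 12
Terms of depth exactly 1: N_1 − N_0 = 12 − 3 = 9.

9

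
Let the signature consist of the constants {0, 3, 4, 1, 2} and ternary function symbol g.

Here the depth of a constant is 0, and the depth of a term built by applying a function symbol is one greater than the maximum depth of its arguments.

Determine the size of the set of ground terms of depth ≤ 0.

Count level by level. With function symbols g/3, the terms of depth ≤ k are the 5 constants together with each function applied to depth-≤(k−1) tuples, so N_k = 5 + N_{k-1}^3.
N_0 = 5
Explicitly: 0, 3, 4, 1, 2.

5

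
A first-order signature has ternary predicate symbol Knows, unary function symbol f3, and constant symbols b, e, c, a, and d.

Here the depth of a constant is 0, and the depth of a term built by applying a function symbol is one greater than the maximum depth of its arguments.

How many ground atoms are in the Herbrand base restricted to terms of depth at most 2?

3375

First count ground terms of depth ≤ 2.
If N_k denotes the number of depth-≤k ground terms, the 5 constants give N_0 = 5, and each function symbol of arity r contributes N_{k-1}^r new terms at level k: N_k = 5 + N_{k-1}.
N_0 = 5
N_1 = 5 + 5 = 10
N_2 = 5 + 10 = 15
So |H| = 15.
For each predicate symbol, the number of ground atoms is |H| raised to its arity; summing:
  Knows: 15^3 = 3375
Total ground atoms: 3375.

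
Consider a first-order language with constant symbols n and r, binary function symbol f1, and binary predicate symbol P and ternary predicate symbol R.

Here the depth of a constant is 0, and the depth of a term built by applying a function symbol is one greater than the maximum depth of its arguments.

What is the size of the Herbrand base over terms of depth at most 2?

56316

First count ground terms of depth ≤ 2.
If N_k denotes the number of depth-≤k ground terms, the 2 constants give N_0 = 2, and each function symbol of arity r contributes N_{k-1}^r new terms at level k: N_k = 2 + N_{k-1}^2.
N_0 = 2
N_1 = 2 + 2^2 = 6
N_2 = 2 + 6^2 = 38
So |H| = 38.
For each predicate symbol, the number of ground atoms is |H| raised to its arity; summing:
  P: 38^2 = 1444;  R: 38^3 = 54872
Total ground atoms: 1444 + 54872 = 56316.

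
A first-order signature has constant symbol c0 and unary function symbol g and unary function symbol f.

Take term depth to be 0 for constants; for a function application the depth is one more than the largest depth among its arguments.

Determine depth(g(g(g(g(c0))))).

depth(g(c0)) = 1 + depth(c0) = 1 + 0 = 1
depth(g(g(c0))) = 1 + depth(g(c0)) = 1 + 1 = 2
depth(g(g(g(c0)))) = 1 + depth(g(g(c0))) = 1 + 2 = 3
depth(g(g(g(g(c0))))) = 1 + depth(g(g(g(c0)))) = 1 + 3 = 4

4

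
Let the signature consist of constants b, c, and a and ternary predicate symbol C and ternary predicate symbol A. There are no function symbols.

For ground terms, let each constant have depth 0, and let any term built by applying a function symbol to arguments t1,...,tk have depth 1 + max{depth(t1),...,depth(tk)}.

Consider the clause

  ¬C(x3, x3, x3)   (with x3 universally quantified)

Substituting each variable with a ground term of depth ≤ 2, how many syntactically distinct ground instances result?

Ground terms of depth ≤ 2:
  With no function symbols every ground term is a constant, so there are exactly 3 ground terms at every depth bound.
  N_0 = 3
  N_1 = 3
  N_2 = 3
  Explicitly: b, c, a.
So there are 3 ground terms available for substitution.
There is 1 variable to instantiate (x3),  occurring in at least one literal, so different choices give different ground instances.
Number of ground instances = 3.

3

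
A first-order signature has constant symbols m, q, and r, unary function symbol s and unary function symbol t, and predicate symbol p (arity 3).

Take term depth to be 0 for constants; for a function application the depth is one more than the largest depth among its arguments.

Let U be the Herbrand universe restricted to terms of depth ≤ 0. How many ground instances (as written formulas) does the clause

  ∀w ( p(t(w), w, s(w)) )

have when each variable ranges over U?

Ground terms of depth ≤ 0:
  Let N_k count ground terms of depth at most k. Each non-constant term of depth ≤ k is some function symbol applied to depth-≤(k−1) arguments, giving N_k = 3 + N_{k-1} + N_{k-1}.
  N_0 = 3
  Explicitly: m, q, r.
So there are 3 ground terms available for substitution.
The variable w ranges independently over the available ground terms, and distinct assignments produce distinct instances.
Number of ground instances = 3.

3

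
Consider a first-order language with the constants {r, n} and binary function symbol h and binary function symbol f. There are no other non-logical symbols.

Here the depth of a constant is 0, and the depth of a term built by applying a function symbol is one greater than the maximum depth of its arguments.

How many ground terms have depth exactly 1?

Let N_k = |{terms of depth ≤ k}|. Then N_0 = 2 and N_k = 2 + N_{k-1}^2 + N_{k-1}^2 for k ≥ 1 (one summand per function symbol, arity giving the exponent).
N_0 = 2
N_1 = 2 + 2^2 + 2^2 = 10
Terms of depth exactly 1: N_1 − N_0 = 10 − 2 = 8.

8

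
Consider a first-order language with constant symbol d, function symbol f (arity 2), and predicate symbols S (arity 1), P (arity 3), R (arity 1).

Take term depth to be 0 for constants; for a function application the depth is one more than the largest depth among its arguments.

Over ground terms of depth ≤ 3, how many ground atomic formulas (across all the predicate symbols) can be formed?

17628

First count ground terms of depth ≤ 3.
If N_k denotes the number of depth-≤k ground terms, the 1 constant gives N_0 = 1, and each function symbol of arity r contributes N_{k-1}^r new terms at level k: N_k = 1 + N_{k-1}^2.
N_0 = 1
N_1 = 1 + 1^2 = 2
N_2 = 1 + 2^2 = 5
N_3 = 1 + 5^2 = 26
So |H| = 26.
A ground atom is a predicate applied to a tuple of terms from H, so the count is the sum over predicates of |H|^arity:
  S: 26;  P: 26^3 = 17576;  R: 26
Total ground atoms: 26 + 17576 + 26 = 17628.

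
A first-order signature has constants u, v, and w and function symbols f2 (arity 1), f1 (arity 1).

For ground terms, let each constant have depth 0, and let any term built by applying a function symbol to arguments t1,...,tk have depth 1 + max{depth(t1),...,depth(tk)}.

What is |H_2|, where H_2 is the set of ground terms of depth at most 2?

If N_k denotes the number of depth-≤k ground terms, the 3 constants give N_0 = 3, and each function symbol of arity r contributes N_{k-1}^r new terms at level k: N_k = 3 + N_{k-1} + N_{k-1}.
N_0 = 3
N_1 = 3 + 3 + 3 = 9
N_2 = 3 + 9 + 9 = 21

21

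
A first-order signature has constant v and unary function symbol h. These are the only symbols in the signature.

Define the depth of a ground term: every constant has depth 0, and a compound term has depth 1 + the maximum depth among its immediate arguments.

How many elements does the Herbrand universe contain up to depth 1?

2

Let N_k = |{terms of depth ≤ k}|. Then N_0 = 1 and N_k = 1 + N_{k-1} for k ≥ 1 (one summand per function symbol, arity giving the exponent).
N_0 = 1
N_1 = 1 + 1 = 2
Explicitly: v, h(v).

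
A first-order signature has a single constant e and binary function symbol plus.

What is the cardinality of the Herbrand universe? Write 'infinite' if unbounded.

infinite

The signature has at least one function symbol (plus, arity 2) and at least one constant (e).
Iterating plus gives infinitely many distinct ground terms: e, plus(e, e), plus(plus(e, e), plus(e, e)), ...
So the Herbrand universe is infinite.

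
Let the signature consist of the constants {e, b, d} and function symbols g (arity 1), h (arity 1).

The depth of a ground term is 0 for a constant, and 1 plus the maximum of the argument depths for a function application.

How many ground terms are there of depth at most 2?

If N_k denotes the number of depth-≤k ground terms, the 3 constants give N_0 = 3, and each function symbol of arity r contributes N_{k-1}^r new terms at level k: N_k = 3 + N_{k-1} + N_{k-1}.
N_0 = 3
N_1 = 3 + 3 + 3 = 9
N_2 = 3 + 9 + 9 = 21

21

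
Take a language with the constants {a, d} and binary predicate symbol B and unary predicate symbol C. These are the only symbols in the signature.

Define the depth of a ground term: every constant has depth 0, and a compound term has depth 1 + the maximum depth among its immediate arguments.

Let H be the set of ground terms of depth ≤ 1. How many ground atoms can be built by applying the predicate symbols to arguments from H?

6

First count ground terms of depth ≤ 1.
With no function symbols every ground term is a constant, so there are exactly 2 ground terms at every depth bound.
N_0 = 2
N_1 = 2
Explicitly: a, d.
So |H| = 2.
Ground atoms are formed by filling each argument slot of a predicate with a term from H, so an r-ary predicate gives |H|^r atoms:
  B: 2^2 = 4;  C: 2
Total ground atoms: 4 + 2 = 6.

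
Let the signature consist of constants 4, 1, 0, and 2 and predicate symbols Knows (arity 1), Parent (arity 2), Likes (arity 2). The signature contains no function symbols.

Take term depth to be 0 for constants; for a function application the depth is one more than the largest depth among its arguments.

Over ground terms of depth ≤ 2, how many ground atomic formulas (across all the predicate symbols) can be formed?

First count ground terms of depth ≤ 2.
With no function symbols every ground term is a constant, so there are exactly 4 ground terms at every depth bound.
N_0 = 4
N_1 = 4
N_2 = 4
Explicitly: 4, 1, 0, 2.
So |H| = 4.
For each predicate symbol, the number of ground atoms is |H| raised to its arity; summing:
  Knows: 4;  Parent: 4^2 = 16;  Likes: 4^2 = 16
Total ground atoms: 4 + 16 + 16 = 36.

36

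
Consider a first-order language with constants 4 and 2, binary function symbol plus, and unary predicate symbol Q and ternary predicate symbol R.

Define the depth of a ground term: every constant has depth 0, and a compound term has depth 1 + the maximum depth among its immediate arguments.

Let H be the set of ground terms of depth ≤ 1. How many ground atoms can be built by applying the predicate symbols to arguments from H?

First count ground terms of depth ≤ 1.
Count level by level. With function symbols plus/2, the terms of depth ≤ k are the 2 constants together with each function applied to depth-≤(k−1) tuples, so N_k = 2 + N_{k-1}^2.
N_0 = 2
N_1 = 2 + 2^2 = 6
Explicitly: 4, 2, plus(4, 4), plus(4, 2), plus(2, 4), plus(2, 2).
So |H| = 6.
For each predicate symbol, the number of ground atoms is |H| raised to its arity; summing:
  Q: 6;  R: 6^3 = 216
Total ground atoms: 6 + 216 = 222.

222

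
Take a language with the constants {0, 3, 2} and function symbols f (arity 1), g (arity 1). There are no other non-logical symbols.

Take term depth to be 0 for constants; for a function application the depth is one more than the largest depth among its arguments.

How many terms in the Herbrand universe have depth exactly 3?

Let N_k count ground terms of depth at most k. Each non-constant term of depth ≤ k is some function symbol applied to depth-≤(k−1) arguments, giving N_k = 3 + N_{k-1} + N_{k-1}.
N_0 = 3
N_1 = 3 + 3 + 3 = 9
N_2 = 3 + 9 + 9 = 21
N_3 = 3 + 21 + 21 = 45
Terms of depth exactly 3: N_3 − N_2 = 45 − 21 = 24.

24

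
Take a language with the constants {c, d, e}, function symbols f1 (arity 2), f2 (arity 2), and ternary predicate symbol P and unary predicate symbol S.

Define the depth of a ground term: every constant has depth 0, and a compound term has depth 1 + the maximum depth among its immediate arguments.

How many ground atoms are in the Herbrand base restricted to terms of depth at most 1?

First count ground terms of depth ≤ 1.
Write N_k for the number of ground terms of depth ≤ k. A term of depth ≤ k is either a constant or a function symbol applied to arguments of depth ≤ k−1, so N_k = 3 + N_{k-1}^2 + N_{k-1}^2.
N_0 = 3
N_1 = 3 + 3^2 + 3^2 = 21
So |H| = 21.
For each predicate symbol, the number of ground atoms is |H| raised to its arity; summing:
  P: 21^3 = 9261;  S: 21
Total ground atoms: 9261 + 21 = 9282.

9282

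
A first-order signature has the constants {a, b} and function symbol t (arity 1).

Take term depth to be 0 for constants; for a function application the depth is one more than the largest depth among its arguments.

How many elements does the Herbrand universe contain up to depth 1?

4

Write N_k for the number of ground terms of depth ≤ k. A term of depth ≤ k is either a constant or a function symbol applied to arguments of depth ≤ k−1, so N_k = 2 + N_{k-1}.
N_0 = 2
N_1 = 2 + 2 = 4
Explicitly: a, b, t(a), t(b).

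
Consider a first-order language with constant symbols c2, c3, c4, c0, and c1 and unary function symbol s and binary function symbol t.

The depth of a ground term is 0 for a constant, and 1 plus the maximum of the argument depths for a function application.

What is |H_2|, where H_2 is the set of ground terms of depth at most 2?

1265

If N_k denotes the number of depth-≤k ground terms, the 5 constants give N_0 = 5, and each function symbol of arity r contributes N_{k-1}^r new terms at level k: N_k = 5 + N_{k-1} + N_{k-1}^2.
N_0 = 5
N_1 = 5 + 5 + 5^2 = 35
N_2 = 5 + 35 + 35^2 = 1265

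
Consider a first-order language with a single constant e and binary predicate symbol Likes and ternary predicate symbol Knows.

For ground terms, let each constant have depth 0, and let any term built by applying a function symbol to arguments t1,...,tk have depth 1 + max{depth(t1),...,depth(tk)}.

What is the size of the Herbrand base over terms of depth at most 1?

First count ground terms of depth ≤ 1.
With no function symbols every ground term is a constant, so there is exactly 1 ground term at every depth bound.
N_0 = 1
N_1 = 1
Explicitly: e.
So |H| = 1.
A ground atom is a predicate applied to a tuple of terms from H, so the count is the sum over predicates of |H|^arity:
  Likes: 1^2 = 1;  Knows: 1^3 = 1
Total ground atoms: 1 + 1 = 2.

2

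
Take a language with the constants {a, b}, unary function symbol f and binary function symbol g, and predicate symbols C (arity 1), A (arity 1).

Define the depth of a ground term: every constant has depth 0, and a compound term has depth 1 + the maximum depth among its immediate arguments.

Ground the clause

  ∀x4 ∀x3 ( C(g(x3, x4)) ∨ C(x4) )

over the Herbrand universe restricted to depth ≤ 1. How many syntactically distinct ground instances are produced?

64

Ground terms of depth ≤ 1:
  Write N_k for the number of ground terms of depth ≤ k. A term of depth ≤ k is either a constant or a function symbol applied to arguments of depth ≤ k−1, so N_k = 2 + N_{k-1} + N_{k-1}^2.
  N_0 = 2
  N_1 = 2 + 2 + 2^2 = 8
So there are 8 ground terms available for substitution.
The body mentions every one of the 2 quantified variables; since ground terms form a free algebra, no two substitutions collapse to the same formula.
Number of ground instances = 8^2 = 64.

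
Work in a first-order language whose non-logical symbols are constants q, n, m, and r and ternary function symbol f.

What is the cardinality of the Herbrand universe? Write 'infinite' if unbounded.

infinite

The signature has at least one function symbol (f, arity 3) and at least one constant (q).
Iterating f gives infinitely many distinct ground terms: q, f(q, q, q), f(f(q, q, q), f(q, q, q), f(q, q, q)), ...
So the Herbrand universe is infinite.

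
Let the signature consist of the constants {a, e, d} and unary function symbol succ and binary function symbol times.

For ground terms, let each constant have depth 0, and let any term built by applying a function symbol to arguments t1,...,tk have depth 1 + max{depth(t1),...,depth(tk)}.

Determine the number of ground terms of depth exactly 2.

228

Let N_k = |{terms of depth ≤ k}|. Then N_0 = 3 and N_k = 3 + N_{k-1} + N_{k-1}^2 for k ≥ 1 (one summand per function symbol, arity giving the exponent).
N_0 = 3
N_1 = 3 + 3 + 3^2 = 15
N_2 = 3 + 15 + 15^2 = 243
Terms of depth exactly 2: N_2 − N_1 = 243 − 15 = 228.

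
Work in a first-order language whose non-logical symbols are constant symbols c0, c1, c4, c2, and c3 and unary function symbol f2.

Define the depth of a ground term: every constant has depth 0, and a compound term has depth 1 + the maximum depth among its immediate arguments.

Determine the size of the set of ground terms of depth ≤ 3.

Let N_k = |{terms of depth ≤ k}|. Then N_0 = 5 and N_k = 5 + N_{k-1} for k ≥ 1 (one summand per function symbol, arity giving the exponent).
N_0 = 5
N_1 = 5 + 5 = 10
N_2 = 5 + 10 = 15
N_3 = 5 + 15 = 20

20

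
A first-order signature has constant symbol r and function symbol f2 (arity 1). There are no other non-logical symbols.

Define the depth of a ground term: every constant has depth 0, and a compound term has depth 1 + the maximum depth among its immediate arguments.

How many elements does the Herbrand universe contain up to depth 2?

3

Let N_k count ground terms of depth at most k. Each non-constant term of depth ≤ k is some function symbol applied to depth-≤(k−1) arguments, giving N_k = 1 + N_{k-1}.
N_0 = 1
N_1 = 1 + 1 = 2
N_2 = 1 + 2 = 3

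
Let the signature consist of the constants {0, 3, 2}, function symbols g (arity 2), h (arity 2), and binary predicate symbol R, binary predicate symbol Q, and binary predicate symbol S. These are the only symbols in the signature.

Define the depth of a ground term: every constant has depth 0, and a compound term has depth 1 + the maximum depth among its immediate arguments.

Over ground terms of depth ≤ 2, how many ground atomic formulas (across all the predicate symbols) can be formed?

2349675

First count ground terms of depth ≤ 2.
If N_k denotes the number of depth-≤k ground terms, the 3 constants give N_0 = 3, and each function symbol of arity r contributes N_{k-1}^r new terms at level k: N_k = 3 + N_{k-1}^2 + N_{k-1}^2.
N_0 = 3
N_1 = 3 + 3^2 + 3^2 = 21
N_2 = 3 + 21^2 + 21^2 = 885
So |H| = 885.
Each predicate of arity r yields |H|^r ground atoms (one per choice of an r-tuple from H):
  R: 885^2 = 783225;  Q: 885^2 = 783225;  S: 885^2 = 783225
Total ground atoms: 783225 + 783225 + 783225 = 2349675.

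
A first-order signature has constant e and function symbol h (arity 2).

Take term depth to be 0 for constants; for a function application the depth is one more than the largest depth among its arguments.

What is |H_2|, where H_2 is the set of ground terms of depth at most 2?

Let N_k count ground terms of depth at most k. Each non-constant term of depth ≤ k is some function symbol applied to depth-≤(k−1) arguments, giving N_k = 1 + N_{k-1}^2.
N_0 = 1
N_1 = 1 + 1^2 = 2
N_2 = 1 + 2^2 = 5
Explicitly: e, h(e, e), h(e, h(e, e)), h(h(e, e), e), h(h(e, e), h(e, e)).

5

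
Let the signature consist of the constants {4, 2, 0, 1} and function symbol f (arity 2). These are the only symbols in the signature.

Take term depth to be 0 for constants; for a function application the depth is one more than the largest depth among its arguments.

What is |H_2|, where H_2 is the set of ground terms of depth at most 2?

404

Let N_k count ground terms of depth at most k. Each non-constant term of depth ≤ k is some function symbol applied to depth-≤(k−1) arguments, giving N_k = 4 + N_{k-1}^2.
N_0 = 4
N_1 = 4 + 4^2 = 20
N_2 = 4 + 20^2 = 404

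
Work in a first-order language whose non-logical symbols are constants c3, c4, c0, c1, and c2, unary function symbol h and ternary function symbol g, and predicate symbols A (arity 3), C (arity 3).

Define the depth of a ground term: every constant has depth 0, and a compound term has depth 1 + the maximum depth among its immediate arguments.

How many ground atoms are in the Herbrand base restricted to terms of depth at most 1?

4920750

First count ground terms of depth ≤ 1.
Write N_k for the number of ground terms of depth ≤ k. A term of depth ≤ k is either a constant or a function symbol applied to arguments of depth ≤ k−1, so N_k = 5 + N_{k-1} + N_{k-1}^3.
N_0 = 5
N_1 = 5 + 5 + 5^3 = 135
So |H| = 135.
Each predicate of arity r yields |H|^r ground atoms (one per choice of an r-tuple from H):
  A: 135^3 = 2460375;  C: 135^3 = 2460375
Total ground atoms: 2460375 + 2460375 = 4920750.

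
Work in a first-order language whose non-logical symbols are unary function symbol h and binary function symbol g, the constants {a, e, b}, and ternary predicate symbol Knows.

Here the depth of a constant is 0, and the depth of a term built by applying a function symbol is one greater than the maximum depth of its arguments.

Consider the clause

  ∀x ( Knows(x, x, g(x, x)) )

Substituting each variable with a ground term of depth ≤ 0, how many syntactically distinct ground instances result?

3

Ground terms of depth ≤ 0:
  If N_k denotes the number of depth-≤k ground terms, the 3 constants give N_0 = 3, and each function symbol of arity r contributes N_{k-1}^r new terms at level k: N_k = 3 + N_{k-1} + N_{k-1}^2.
  N_0 = 3
  Explicitly: a, e, b.
So there are 3 ground terms available for substitution.
The clause has 1 distinct variable (x), which appears in the body. In the free term algebra distinct substitutions yield syntactically distinct ground instances.
Number of ground instances = 3.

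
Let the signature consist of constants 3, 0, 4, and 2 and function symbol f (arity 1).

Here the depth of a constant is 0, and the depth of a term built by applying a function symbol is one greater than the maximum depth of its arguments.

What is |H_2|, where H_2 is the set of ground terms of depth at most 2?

If N_k denotes the number of depth-≤k ground terms, the 4 constants give N_0 = 4, and each function symbol of arity r contributes N_{k-1}^r new terms at level k: N_k = 4 + N_{k-1}.
N_0 = 4
N_1 = 4 + 4 = 8
N_2 = 4 + 8 = 12

12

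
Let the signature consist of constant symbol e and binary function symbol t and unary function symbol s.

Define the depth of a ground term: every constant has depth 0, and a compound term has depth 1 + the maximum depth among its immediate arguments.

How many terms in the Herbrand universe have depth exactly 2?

Count level by level. With function symbols t/2, s/1, the terms of depth ≤ k are the 1 constant together with each function applied to depth-≤(k−1) tuples, so N_k = 1 + N_{k-1}^2 + N_{k-1}.
N_0 = 1
N_1 = 1 + 1^2 + 1 = 3
N_2 = 1 + 3^2 + 3 = 13
Terms of depth exactly 2: N_2 − N_1 = 13 − 3 = 10.

10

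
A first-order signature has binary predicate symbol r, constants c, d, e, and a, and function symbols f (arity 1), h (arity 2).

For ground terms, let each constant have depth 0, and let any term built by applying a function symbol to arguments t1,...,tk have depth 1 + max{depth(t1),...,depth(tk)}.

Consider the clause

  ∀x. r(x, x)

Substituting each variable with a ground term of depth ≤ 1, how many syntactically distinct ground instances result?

Ground terms of depth ≤ 1:
  Write N_k for the number of ground terms of depth ≤ k. A term of depth ≤ k is either a constant or a function symbol applied to arguments of depth ≤ k−1, so N_k = 4 + N_{k-1} + N_{k-1}^2.
  N_0 = 4
  N_1 = 4 + 4 + 4^2 = 24
So there are 24 ground terms available for substitution.
The body mentions the single quantified variable x; since ground terms form a free algebra, no two substitutions collapse to the same formula.
Number of ground instances = 24.

24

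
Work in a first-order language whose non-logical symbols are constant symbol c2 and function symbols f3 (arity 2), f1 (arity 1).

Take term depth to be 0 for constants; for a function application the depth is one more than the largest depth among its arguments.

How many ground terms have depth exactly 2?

Let N_k count ground terms of depth at most k. Each non-constant term of depth ≤ k is some function symbol applied to depth-≤(k−1) arguments, giving N_k = 1 + N_{k-1}^2 + N_{k-1}.
N_0 = 1
N_1 = 1 + 1^2 + 1 = 3
N_2 = 1 + 3^2 + 3 = 13
Terms of depth exactly 2: N_2 − N_1 = 13 − 3 = 10.

10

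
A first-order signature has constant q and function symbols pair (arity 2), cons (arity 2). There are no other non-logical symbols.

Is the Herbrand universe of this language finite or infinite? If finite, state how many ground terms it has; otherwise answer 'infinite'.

The signature has at least one function symbol (pair, arity 2) and at least one constant (q).
Iterating pair gives infinitely many distinct ground terms: q, pair(q, q), pair(pair(q, q), pair(q, q)), ...
So the Herbrand universe is infinite.

infinite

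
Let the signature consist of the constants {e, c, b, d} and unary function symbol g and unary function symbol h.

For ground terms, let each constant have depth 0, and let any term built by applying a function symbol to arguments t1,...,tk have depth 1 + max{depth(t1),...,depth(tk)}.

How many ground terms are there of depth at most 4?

124

Write N_k for the number of ground terms of depth ≤ k. A term of depth ≤ k is either a constant or a function symbol applied to arguments of depth ≤ k−1, so N_k = 4 + N_{k-1} + N_{k-1}.
N_0 = 4
N_1 = 4 + 4 + 4 = 12
N_2 = 4 + 12 + 12 = 28
N_3 = 4 + 28 + 28 = 60
N_4 = 4 + 60 + 60 = 124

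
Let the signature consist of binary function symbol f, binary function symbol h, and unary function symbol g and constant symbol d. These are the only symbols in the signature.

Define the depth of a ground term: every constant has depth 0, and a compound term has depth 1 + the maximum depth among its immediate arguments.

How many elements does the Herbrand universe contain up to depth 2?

Write N_k for the number of ground terms of depth ≤ k. A term of depth ≤ k is either a constant or a function symbol applied to arguments of depth ≤ k−1, so N_k = 1 + N_{k-1}^2 + N_{k-1}^2 + N_{k-1}.
N_0 = 1
N_1 = 1 + 1^2 + 1^2 + 1 = 4
N_2 = 1 + 4^2 + 4^2 + 4 = 37

37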